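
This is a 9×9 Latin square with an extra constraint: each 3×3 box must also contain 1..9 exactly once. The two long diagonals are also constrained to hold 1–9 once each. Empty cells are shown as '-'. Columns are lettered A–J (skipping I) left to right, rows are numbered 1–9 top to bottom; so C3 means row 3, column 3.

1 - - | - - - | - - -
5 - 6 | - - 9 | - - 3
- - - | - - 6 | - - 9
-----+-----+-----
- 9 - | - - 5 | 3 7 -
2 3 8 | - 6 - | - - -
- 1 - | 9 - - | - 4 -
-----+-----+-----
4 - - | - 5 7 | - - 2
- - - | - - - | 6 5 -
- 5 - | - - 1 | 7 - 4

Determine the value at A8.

A4 = 6: row 4 has {3,5,7,9}; col 1 has {1,2,4,5}; box has {1,2,3,8,9} → only 6 remains.
C4 = 4: row 4 has {3,5,6,7,9}; col 3 has {6,8}; box has {1,2,3,6,8,9} → only 4 remains.
F5 = 4: row 5 has {2,3,6,8}; col 6 has {1,5,6,7,9}; box has {5,6,9} → only 4 remains.
A6 = 7: row 6 has {1,4,9}; col 1 has {1,2,4,5,6}; box has {1,2,3,4,6,8,9} → only 7 remains.
C6 = 5: row 6 has {1,4,7,9}; col 3 has {4,6,8}; box has {1,2,3,4,6,7,8,9} → only 5 remains.
H1 = 6: in row 1, 6 can only go here (every other open cell in that row sees a 6).
C1 = 9: in row 1, 9 can only go here (every other open cell in that row sees a 9).
D3 = 5: in row 3, 5 can only go here (every other open cell in that row sees a 5).
G1 = 5: in row 1, 5 can only go here (every other open cell in that row sees a 5).
J5 = 5: in row 5, 5 can only go here (every other open cell in that row sees a 5).
D5 = 7: in row 5, 7 can only go here (every other open cell in that row sees a 7).
J6 = 6: in row 6, 6 can only go here (every other open cell in that row sees a 6).
D9 = 6: in row 9, 6 can only go here (every other open cell in that row sees a 6).
B7 = 6: in row 7, 6 can only go here (every other open cell in that row sees a 6).
A8 = 9: in column 1, 9 can only go here (every other open cell in that column sees a 9).

9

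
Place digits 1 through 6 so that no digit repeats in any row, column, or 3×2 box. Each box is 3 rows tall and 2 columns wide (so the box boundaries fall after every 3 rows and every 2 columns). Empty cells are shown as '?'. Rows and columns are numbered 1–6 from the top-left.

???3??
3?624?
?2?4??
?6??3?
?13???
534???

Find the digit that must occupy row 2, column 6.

row 2, column 2 = 5: row 2 has {2,3,4,6}; col 2 has {1,2,3,6}; box has {2,3} → only 5 remains.
row 2, column 6 = 1: row 2 has {2,3,4,5,6}; col 6 has {}; box has {4} → only 1 remains.

1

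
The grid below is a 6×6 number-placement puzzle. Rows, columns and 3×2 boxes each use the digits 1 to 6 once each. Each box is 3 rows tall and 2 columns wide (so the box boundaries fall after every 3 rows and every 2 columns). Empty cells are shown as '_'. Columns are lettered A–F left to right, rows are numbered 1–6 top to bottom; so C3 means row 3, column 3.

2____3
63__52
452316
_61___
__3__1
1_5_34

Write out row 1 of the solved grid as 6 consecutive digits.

216543

B1 = 1: row 1 has {2,3}; col 2 has {3,5,6}; box has {2,3,4,5,6} → only 1 remains.
E1 = 4: row 1 has {1,2,3}; col 5 has {1,3,5}; box has {1,2,3,5,6} → only 4 remains.
C2 = 4 (sole candidate).
D2 = 1 (sole candidate).
E4 = 2 (sole candidate).
F4 = 5 (sole candidate).
A5 = 5 (sole candidate).
E5 = 6 (sole candidate).
B6 = 2 (sole candidate).
D6 = 6 (sole candidate).
C1 = 6: row 1 has {1,2,3,4}; col 3 has {1,2,3,4,5}; box has {1,2,3,4} → only 6 remains.
D1 = 5: row 1 has {1,2,3,4,6}; col 4 has {1,3,6}; box has {1,2,3,4,6} → only 5 remains.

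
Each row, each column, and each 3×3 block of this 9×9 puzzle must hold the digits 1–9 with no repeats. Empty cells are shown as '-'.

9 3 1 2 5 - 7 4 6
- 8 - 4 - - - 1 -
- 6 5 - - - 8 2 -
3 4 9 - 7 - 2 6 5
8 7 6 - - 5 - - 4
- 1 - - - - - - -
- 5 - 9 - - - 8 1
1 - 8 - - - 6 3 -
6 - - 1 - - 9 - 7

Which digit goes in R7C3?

R1C6 = 8: row 1 has {1,2,3,4,5,6,7,9}; col 6 has {5}; box has {2,4,5} → only 8 remains.
R4C4 = 8: row 4 has {2,3,4,5,6,7,9}; col 4 has {1,2,4,9}; box has {5,7} → only 8 remains.
R4C6 = 1: row 4 has {2,3,4,5,6,7,8,9}; col 6 has {5,8}; box has {5,7,8} → only 1 remains.
R5C4 = 3: row 5 has {4,5,6,7,8}; col 4 has {1,2,4,8,9}; box has {1,5,7,8} → only 3 remains.
R5C7 = 1: row 5 has {3,4,5,6,7,8}; col 7 has {2,6,7,8,9}; box has {2,4,5,6} → only 1 remains.
R5C8 = 9: row 5 has {1,3,4,5,6,7,8}; col 8 has {1,2,3,4,6,8}; box has {1,2,4,5,6} → only 9 remains.
R6C3 = 2: row 6 has {1}; col 3 has {1,5,6,8,9}; box has {1,3,4,6,7,8,9} → only 2 remains.
R6C4 = 6: row 6 has {1,2}; col 4 has {1,2,3,4,8,9}; box has {1,3,5,7,8} → only 6 remains.
R6C7 = 3: row 6 has {1,2,6}; col 7 has {1,2,6,7,8,9}; box has {1,2,4,5,6,9} → only 3 remains.
R6C8 = 7: row 6 has {1,2,3,6}; col 8 has {1,2,3,4,6,8,9}; box has {1,2,3,4,5,6,9} → only 7 remains.
R6C9 = 8: row 6 has {1,2,3,6,7}; col 9 has {1,4,5,6,7}; box has {1,2,3,4,5,6,7,9} → only 8 remains.
R7C7 = 4: row 7 has {1,5,8,9}; col 7 has {1,2,3,6,7,8,9}; box has {1,3,6,7,8,9} → only 4 remains.
R8C9 = 2: row 8 has {1,3,6,8}; col 9 has {1,4,5,6,7,8}; box has {1,3,4,6,7,8,9} → only 2 remains.
R9C2 = 2: row 9 has {1,6,7,9}; col 2 has {1,3,4,5,6,7,8}; box has {1,5,6,8} → only 2 remains.
R9C8 = 5: row 9 has {1,2,6,7,9}; col 8 has {1,2,3,4,6,7,8,9}; box has {1,2,3,4,6,7,8,9} → only 5 remains.
R2C3 = 7: row 2 has {1,4,8}; col 3 has {1,2,5,6,8,9}; box has {1,3,5,6,8,9} → only 7 remains.
R2C7 = 5: row 2 has {1,4,7,8}; col 7 has {1,2,3,4,6,7,8,9}; box has {1,2,4,6,7,8} → only 5 remains.
R3C1 = 4: row 3 has {2,5,6,8}; col 1 has {1,3,6,8,9}; box has {1,3,5,6,7,8,9} → only 4 remains.
R3C4 = 7: row 3 has {2,4,5,6,8}; col 4 has {1,2,3,4,6,8,9}; box has {2,4,5,8} → only 7 remains.
R5C5 = 2: row 5 has {1,3,4,5,6,7,8,9}; col 5 has {5,7}; box has {1,3,5,6,7,8} → only 2 remains.
R6C1 = 5: row 6 has {1,2,3,6,7,8}; col 1 has {1,3,4,6,8,9}; box has {1,2,3,4,6,7,8,9} → only 5 remains.
R7C1 = 7: row 7 has {1,4,5,8,9}; col 1 has {1,3,4,5,6,8,9}; box has {1,2,5,6,8} → only 7 remains.
R7C3 = 3: row 7 has {1,4,5,7,8,9}; col 3 has {1,2,5,6,7,8,9}; box has {1,2,5,6,7,8} → only 3 remains.

3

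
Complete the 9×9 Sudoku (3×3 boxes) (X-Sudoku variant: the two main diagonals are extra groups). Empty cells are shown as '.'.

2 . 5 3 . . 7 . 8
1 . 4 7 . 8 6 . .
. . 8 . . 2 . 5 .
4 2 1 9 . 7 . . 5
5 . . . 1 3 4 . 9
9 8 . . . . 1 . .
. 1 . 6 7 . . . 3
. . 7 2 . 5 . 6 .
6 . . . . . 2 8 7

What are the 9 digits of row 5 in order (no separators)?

576813429

r2c2 = 3: row 2 has {1,4,6,7,8}; col 2 has {1,2,8}; box has {1,2,4,5,8}; main diagonal has {1,2,6,7,8,9} → only 3 remains.
r2c9 = 2: row 2 has {1,3,4,6,7,8}; col 9 has {3,5,7,8,9}; box has {5,6,7,8} → only 2 remains.
r3c1 = 7: row 3 has {2,5,8}; col 1 has {1,2,4,5,6,9}; box has {1,2,3,4,5,8} → only 7 remains.
r4c8 = 3: row 4 has {1,2,4,5,7,9}; col 8 has {5,6,8}; box has {1,4,5,9} → only 3 remains.
r5c3 = 6: row 5 has {1,3,4,5,9}; col 3 has {1,4,5,7,8}; box has {1,2,4,5,8,9} → only 6 remains.
r5c4 = 8: row 5 has {1,3,4,5,6,9}; col 4 has {2,3,6,7,9}; box has {1,3,7,9} → only 8 remains.
r6c3 = 3: row 6 has {1,8,9}; col 3 has {1,4,5,6,7,8}; box has {1,2,4,5,6,8,9} → only 3 remains.
r6c6 = 4: row 6 has {1,3,8,9}; col 6 has {2,3,5,7,8}; box has {1,3,7,8,9}; main diagonal has {1,2,3,6,7,8,9} → only 4 remains.
r6c9 = 6: row 6 has {1,3,4,8,9}; col 9 has {2,3,5,7,8,9}; box has {1,3,4,5,9} → only 6 remains.
r7c1 = 8: row 7 has {1,3,6,7}; col 1 has {1,2,4,5,6,7,9}; box has {1,6,7} → only 8 remains.
r7c6 = 9: row 7 has {1,3,6,7,8}; col 6 has {2,3,4,5,7,8}; box has {2,5,6,7} → only 9 remains.
r7c7 = 5: row 7 has {1,3,6,7,8,9}; col 7 has {1,2,4,6,7}; box has {2,3,6,7,8}; main diagonal has {1,2,3,4,6,7,8,9} → only 5 remains.
r7c8 = 4: row 7 has {1,3,5,6,7,8,9}; col 8 has {3,5,6,8}; box has {2,3,5,6,7,8} → only 4 remains.
r8c1 = 3: row 8 has {2,5,6,7}; col 1 has {1,2,4,5,6,7,8,9}; box has {1,6,7,8} → only 3 remains.
r8c7 = 9: row 8 has {2,3,5,6,7}; col 7 has {1,2,4,5,6,7}; box has {2,3,4,5,6,7,8} → only 9 remains.
r8c9 = 1: row 8 has {2,3,5,6,7,9}; col 9 has {2,3,5,6,7,8,9}; box has {2,3,4,5,6,7,8,9} → only 1 remains.
r9c3 = 9: row 9 has {2,6,7,8}; col 3 has {1,3,4,5,6,7,8}; box has {1,3,6,7,8} → only 9 remains.
r9c6 = 1: row 9 has {2,6,7,8,9}; col 6 has {2,3,4,5,7,8,9}; box has {2,5,6,7,9} → only 1 remains.
r1c6 = 6: row 1 has {2,3,5,7,8}; col 6 has {1,2,3,4,5,7,8,9}; box has {2,3,7,8} → only 6 remains.
r2c8 = 9: row 2 has {1,2,3,4,6,7,8}; col 8 has {3,4,5,6,8}; box has {2,5,6,7,8}; anti-diagonal has {1,6,7,8} → only 9 remains.
r3c7 = 3: row 3 has {2,5,7,8}; col 7 has {1,2,4,5,6,7,9}; box has {2,5,6,7,8,9}; anti-diagonal has {1,6,7,8,9} → only 3 remains.
r3c9 = 4: row 3 has {2,3,5,7,8}; col 9 has {1,2,3,5,6,7,8,9}; box has {2,3,5,6,7,8,9} → only 4 remains.
r4c5 = 6: row 4 has {1,2,3,4,5,7,9}; col 5 has {1,7}; box has {1,3,4,7,8,9} → only 6 remains.
r4c7 = 8: row 4 has {1,2,3,4,5,6,7,9}; col 7 has {1,2,3,4,5,6,7,9}; box has {1,3,4,5,6,9} → only 8 remains.
r5c2 = 7: row 5 has {1,3,4,5,6,8,9}; col 2 has {1,2,3,8}; box has {1,2,3,4,5,6,8,9} → only 7 remains.
r5c8 = 2: row 5 has {1,3,4,5,6,7,8,9}; col 8 has {3,4,5,6,8,9}; box has {1,3,4,5,6,8,9} → only 2 remains.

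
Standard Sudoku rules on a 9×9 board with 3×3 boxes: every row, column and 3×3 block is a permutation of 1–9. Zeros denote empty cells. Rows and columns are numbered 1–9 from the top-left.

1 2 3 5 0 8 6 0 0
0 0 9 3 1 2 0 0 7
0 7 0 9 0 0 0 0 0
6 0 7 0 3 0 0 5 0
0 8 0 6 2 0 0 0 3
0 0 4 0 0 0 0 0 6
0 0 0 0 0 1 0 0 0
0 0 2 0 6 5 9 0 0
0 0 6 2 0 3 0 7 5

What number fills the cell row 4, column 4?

1

row 3, column 5 = 4 (sole candidate).
row 3, column 6 = 6 (sole candidate).
row 1, column 5 = 7 (sole candidate).
row 2, column 2 = 6 (hidden single in row 2).
row 7, column 8 = 6 (hidden single in row 7).
row 6, column 1 = 2 (hidden single in column 1).
row 6, column 2 = 3 (hidden single in row 6).
row 6, column 5 = 5 (hidden single in row 6).
row 7, column 2 = 5 (hidden single in column 2).
row 7, column 3 = 8 (sole candidate).
row 7, column 5 = 9 (sole candidate).
row 9, column 5 = 8 (sole candidate).
row 3, column 3 = 5 (sole candidate).
row 5, column 3 = 1 (sole candidate).
row 3, column 1 = 8 (sole candidate).
row 4, column 2 = 9 (sole candidate).
row 4, column 6 = 4 (sole candidate).
row 5, column 1 = 5 (sole candidate).
row 2, column 1 = 4 (sole candidate).
row 2, column 8 = 8 (sole candidate).
row 9, column 1 = 9 (sole candidate).
row 2, column 7 = 5 (sole candidate).
row 8, column 9 = 8 (hidden single in row 8).
row 3, column 8 = 2 (hidden single in column 8).
row 3, column 9 = 1 (sole candidate).
row 4, column 9 = 2 (sole candidate).
row 7, column 9 = 4 (sole candidate).
row 9, column 7 = 1 (sole candidate).
row 1, column 9 = 9 (sole candidate).
row 3, column 7 = 3 (sole candidate).
row 4, column 7 = 8 (sole candidate).
row 6, column 7 = 7 (sole candidate).
row 7, column 4 = 7 (sole candidate).
row 7, column 7 = 2 (sole candidate).
row 8, column 4 = 4 (sole candidate).
row 8, column 8 = 3 (sole candidate).
row 9, column 2 = 4 (sole candidate).
row 1, column 8 = 4 (sole candidate).
row 4, column 4 = 1: row 4 has {2,3,4,5,6,7,8,9}; col 4 has {2,3,4,5,6,7,9}; box has {2,3,4,5,6} → only 1 remains.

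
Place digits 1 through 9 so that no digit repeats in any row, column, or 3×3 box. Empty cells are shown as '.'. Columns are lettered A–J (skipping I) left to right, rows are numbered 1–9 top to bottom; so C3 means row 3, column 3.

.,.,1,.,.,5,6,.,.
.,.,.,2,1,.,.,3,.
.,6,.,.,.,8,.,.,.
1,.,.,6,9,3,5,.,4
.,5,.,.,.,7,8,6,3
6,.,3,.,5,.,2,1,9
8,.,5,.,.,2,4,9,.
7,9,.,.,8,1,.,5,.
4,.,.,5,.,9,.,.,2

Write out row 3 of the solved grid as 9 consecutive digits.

269378145

H4 = 7 (sole candidate).
F6 = 4 (sole candidate).
G8 = 3 (sole candidate).
J8 = 6 (sole candidate).
C9 = 6 (sole candidate).
H9 = 8 (sole candidate).
F2 = 6 (sole candidate).
D5 = 1 (sole candidate).
E5 = 2 (sole candidate).
D6 = 8 (sole candidate).
C8 = 2 (sole candidate).
D8 = 4 (sole candidate).
C4 = 8 (sole candidate).
A5 = 9 (sole candidate).
C5 = 4 (sole candidate).
B6 = 7 (sole candidate).
A2 = 5 (sole candidate).
B4 = 2 (sole candidate).
D1 = 9 (hidden single in row 1).
B2 = 4 (hidden single in row 2).
J2 = 8 (hidden single in row 2).
J1 = 7 (sole candidate).
G2 = 9 (sole candidate).
G3 = 1: row 3 has {6,8}; col 7 has {2,3,4,5,6,8,9}; box has {3,6,7,8,9} → only 1 remains.
J3 = 5: row 3 has {1,6,8}; col 9 has {2,3,4,6,7,8,9}; box has {1,3,6,7,8,9} → only 5 remains.
J7 = 1 (sole candidate).
G9 = 7 (sole candidate).
C2 = 7 (sole candidate).
C3 = 9: row 3 has {1,5,6,8}; col 3 has {1,2,3,4,5,6,7,8}; box has {1,4,5,6,7} → only 9 remains.
B7 = 3 (sole candidate).
D7 = 7 (sole candidate).
E7 = 6 (sole candidate).
B9 = 1 (sole candidate).
E9 = 3 (sole candidate).
B1 = 8 (sole candidate).
E1 = 4 (sole candidate).
H1 = 2 (sole candidate).
D3 = 3: row 3 has {1,5,6,8,9}; col 4 has {1,2,4,5,6,7,8,9}; box has {1,2,4,5,6,8,9} → only 3 remains.
E3 = 7: row 3 has {1,3,5,6,8,9}; col 5 has {1,2,3,4,5,6,8,9}; box has {1,2,3,4,5,6,8,9} → only 7 remains.
H3 = 4: row 3 has {1,3,5,6,7,8,9}; col 8 has {1,2,3,5,6,7,8,9}; box has {1,2,3,5,6,7,8,9} → only 4 remains.
A1 = 3 (sole candidate).
A3 = 2: row 3 has {1,3,4,5,6,7,8,9}; col 1 has {1,3,4,5,6,7,8,9}; box has {1,3,4,5,6,7,8,9} → only 2 remains.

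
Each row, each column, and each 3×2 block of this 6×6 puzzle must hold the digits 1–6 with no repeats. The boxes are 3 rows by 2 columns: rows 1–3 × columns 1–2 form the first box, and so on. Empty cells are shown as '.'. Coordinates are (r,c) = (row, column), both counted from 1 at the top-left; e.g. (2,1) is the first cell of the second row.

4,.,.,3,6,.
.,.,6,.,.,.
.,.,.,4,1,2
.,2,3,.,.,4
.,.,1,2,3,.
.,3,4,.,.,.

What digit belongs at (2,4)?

(1,6) = 5 (sole candidate).
(2,5) = 4 (sole candidate).
(2,6) = 3 (sole candidate).
(3,3) = 5 (sole candidate).
(4,5) = 5 (sole candidate).
(5,6) = 6 (sole candidate).
(6,5) = 2 (sole candidate).
(6,6) = 1 (sole candidate).
(1,2) = 1 (sole candidate).
(1,3) = 2 (sole candidate).
(2,2) = 5 (sole candidate).
(2,4) = 1: row 2 has {3,4,5,6}; col 4 has {2,3,4}; box has {2,3,4,5,6} → only 1 remains.

1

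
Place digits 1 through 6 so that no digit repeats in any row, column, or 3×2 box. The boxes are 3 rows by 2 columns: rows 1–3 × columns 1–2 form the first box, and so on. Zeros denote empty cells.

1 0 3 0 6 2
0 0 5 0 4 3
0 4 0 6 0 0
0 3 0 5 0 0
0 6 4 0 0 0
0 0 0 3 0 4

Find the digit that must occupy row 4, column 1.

4

row 1, column 2 = 5 (sole candidate).
row 1, column 4 = 4 (sole candidate).
row 2, column 2 = 2 (sole candidate).
row 2, column 4 = 1 (sole candidate).
row 3, column 1 = 3 (sole candidate).
row 3, column 3 = 2 (sole candidate).
row 5, column 4 = 2 (sole candidate).
row 6, column 2 = 1 (sole candidate).
row 6, column 3 = 6 (sole candidate).
row 2, column 1 = 6 (sole candidate).
row 4, column 3 = 1 (sole candidate).
row 4, column 5 = 2 (sole candidate).
row 4, column 6 = 6 (sole candidate).
row 5, column 1 = 5 (sole candidate).
row 5, column 6 = 1 (sole candidate).
row 6, column 1 = 2 (sole candidate).
row 6, column 5 = 5 (sole candidate).
row 3, column 5 = 1 (sole candidate).
row 3, column 6 = 5 (sole candidate).
row 4, column 1 = 4: row 4 has {1,2,3,5,6}; col 1 has {1,2,3,5,6}; box has {1,2,3,5,6} → only 4 remains.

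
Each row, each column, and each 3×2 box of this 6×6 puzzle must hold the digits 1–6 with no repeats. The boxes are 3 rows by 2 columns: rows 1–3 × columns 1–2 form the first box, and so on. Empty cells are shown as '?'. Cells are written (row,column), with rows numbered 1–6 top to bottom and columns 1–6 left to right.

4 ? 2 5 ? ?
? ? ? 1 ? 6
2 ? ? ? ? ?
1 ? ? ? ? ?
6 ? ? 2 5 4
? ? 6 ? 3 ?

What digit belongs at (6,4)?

(1,5) = 1 (sole candidate).
(1,6) = 3 (sole candidate).
(3,5) = 4 (sole candidate).
(3,6) = 5 (sole candidate).
(4,6) = 2 (sole candidate).
(5,2) = 3 (sole candidate).
(5,3) = 1 (sole candidate).
(6,1) = 5 (sole candidate).
(6,4) = 4: row 6 has {3,5,6}; col 4 has {1,2,5}; box has {1,2,6} → only 4 remains.

4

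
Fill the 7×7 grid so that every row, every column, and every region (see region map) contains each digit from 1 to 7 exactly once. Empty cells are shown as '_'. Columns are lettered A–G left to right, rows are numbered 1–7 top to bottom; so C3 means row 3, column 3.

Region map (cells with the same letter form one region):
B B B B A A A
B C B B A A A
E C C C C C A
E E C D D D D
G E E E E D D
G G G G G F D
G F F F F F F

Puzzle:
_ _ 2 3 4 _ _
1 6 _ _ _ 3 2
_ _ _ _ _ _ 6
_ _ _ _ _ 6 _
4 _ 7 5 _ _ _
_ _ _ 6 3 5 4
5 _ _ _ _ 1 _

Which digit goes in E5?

6

F1 = 7: row 1 has {2,3,4}; col 6 has {1,3,5,6}; region has {2,3,4,6} → only 7 remains.
E2 = 5: row 2 has {1,2,3,6}; col 5 has {3,4}; region has {2,3,4,6,7} → only 5 remains.
F5 = 2: row 5 has {4,5,7}; col 6 has {1,3,5,6,7}; region has {4,6} → only 2 remains.
C6 = 1: row 6 has {3,4,5,6}; col 3 has {2,7}; region has {3,4,5,6} → only 1 remains.
A1 = 6: row 1 has {2,3,4,7}; col 1 has {1,4,5}; region has {1,2,3} → only 6 remains.
B1 = 5: row 1 has {2,3,4,6,7}; col 2 has {6}; region has {1,2,3,6} → only 5 remains.
G1 = 1: row 1 has {2,3,4,5,6,7}; col 7 has {2,4,6}; region has {2,3,4,5,6,7} → only 1 remains.
C2 = 4: row 2 has {1,2,3,5,6}; col 3 has {1,2,7}; region has {1,2,3,5,6} → only 4 remains.
D2 = 7: row 2 has {1,2,3,4,5,6}; col 4 has {3,5,6}; region has {1,2,3,4,5,6} → only 7 remains.
F3 = 4: row 3 has {6}; col 6 has {1,2,3,5,6,7}; region has {6} → only 4 remains.
D4 = 1: row 4 has {6}; col 4 has {3,5,6,7}; region has {2,4,6} → only 1 remains.
E4 = 7: row 4 has {1,6}; col 5 has {3,4,5}; region has {1,2,4,6} → only 7 remains.
G5 = 3: row 5 has {2,4,5,7}; col 7 has {1,2,4,6}; region has {1,2,4,6,7} → only 3 remains.
G7 = 7: row 7 has {1,5}; col 7 has {1,2,3,4,6}; region has {1,5} → only 7 remains.
D3 = 2: row 3 has {4,6}; col 4 has {1,3,5,6,7}; region has {4,6} → only 2 remains.
E3 = 1: row 3 has {2,4,6}; col 5 has {3,4,5,7}; region has {2,4,6} → only 1 remains.
G4 = 5: row 4 has {1,6,7}; col 7 has {1,2,3,4,6,7}; region has {1,2,3,4,6,7} → only 5 remains.
B5 = 1: row 5 has {2,3,4,5,7}; col 2 has {5,6}; region has {5,7} → only 1 remains.
E5 = 6: row 5 has {1,2,3,4,5,7}; col 5 has {1,3,4,5,7}; region has {1,5,7} → only 6 remains.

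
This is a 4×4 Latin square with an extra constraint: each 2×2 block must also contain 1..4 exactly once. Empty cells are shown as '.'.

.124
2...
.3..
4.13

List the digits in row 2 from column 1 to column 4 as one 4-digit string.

2431

R1C1 = 3 (sole candidate).
R2C2 = 4: row 2 has {2}; col 2 has {1,3}; box has {1,2,3} → only 4 remains.
R2C3 = 3: row 2 has {2,4}; col 3 has {1,2}; box has {2,4} → only 3 remains.
R2C4 = 1: row 2 has {2,3,4}; col 4 has {3,4}; box has {2,3,4} → only 1 remains.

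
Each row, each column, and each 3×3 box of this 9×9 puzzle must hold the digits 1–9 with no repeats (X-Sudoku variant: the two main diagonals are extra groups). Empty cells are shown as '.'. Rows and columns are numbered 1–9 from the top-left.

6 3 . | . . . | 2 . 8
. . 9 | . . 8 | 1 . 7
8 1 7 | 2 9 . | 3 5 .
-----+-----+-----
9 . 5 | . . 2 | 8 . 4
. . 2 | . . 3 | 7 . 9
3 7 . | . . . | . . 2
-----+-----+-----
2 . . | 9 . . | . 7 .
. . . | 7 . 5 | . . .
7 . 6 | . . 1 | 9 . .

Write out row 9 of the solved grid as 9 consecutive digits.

R1C3 = 4: row 1 has {2,3,6,8}; col 3 has {2,5,6,7,9}; box has {1,3,6,7,8,9} → only 4 remains.
R1C6 = 7: row 1 has {2,3,4,6,8}; col 6 has {1,2,3,5,8}; box has {2,8,9} → only 7 remains.
R1C8 = 9: row 1 has {2,3,4,6,7,8}; col 8 has {5,7}; box has {1,2,3,5,7,8} → only 9 remains.
R2C1 = 5: row 2 has {1,7,8,9}; col 1 has {2,3,6,7,8,9}; box has {1,3,4,6,7,8,9} → only 5 remains.
R2C2 = 2: row 2 has {1,5,7,8,9}; col 2 has {1,3,7}; box has {1,3,4,5,6,7,8,9}; main diagonal has {6,7} → only 2 remains.
R3C9 = 6: row 3 has {1,2,3,5,7,8,9}; col 9 has {2,4,7,8,9}; box has {1,2,3,5,7,8,9} → only 6 remains.
R4C2 = 6: row 4 has {2,4,5,8,9}; col 2 has {1,2,3,7}; box has {2,3,5,7,9} → only 6 remains.
R4C4 = 1: row 4 has {2,4,5,6,8,9}; col 4 has {2,7,9}; box has {2,3}; main diagonal has {2,6,7} → only 1 remains.
R4C5 = 7: row 4 has {1,2,4,5,6,8,9}; col 5 has {9}; box has {1,2,3} → only 7 remains.
R4C8 = 3: row 4 has {1,2,4,5,6,7,8,9}; col 8 has {5,7,9}; box has {2,4,7,8,9} → only 3 remains.
R7C3 = 1: row 7 has {2,7,9}; col 3 has {2,4,5,6,7,9}; box has {2,6,7}; anti-diagonal has {2,3,7,8} → only 1 remains.
R8C1 = 4: row 8 has {5,7}; col 1 has {2,3,5,6,7,8,9}; box has {1,2,6,7} → only 4 remains.
R8C2 = 9: row 8 has {4,5,7}; col 2 has {1,2,3,6,7}; box has {1,2,4,6,7}; anti-diagonal has {1,2,3,7,8} → only 9 remains.
R8C7 = 6: row 8 has {4,5,7,9}; col 7 has {1,2,3,7,8,9}; box has {7,9} → only 6 remains.
R8C8 = 8: row 8 has {4,5,6,7,9}; col 8 has {3,5,7,9}; box has {6,7,9}; main diagonal has {1,2,6,7} → only 8 remains.
R1C4 = 5: row 1 has {2,3,4,6,7,8,9}; col 4 has {1,2,7,9}; box has {2,7,8,9} → only 5 remains.
R1C5 = 1: row 1 has {2,3,4,5,6,7,8,9}; col 5 has {7,9}; box has {2,5,7,8,9} → only 1 remains.
R2C8 = 4: row 2 has {1,2,5,7,8,9}; col 8 has {3,5,7,8,9}; box has {1,2,3,5,6,7,8,9}; anti-diagonal has {1,2,3,7,8,9} → only 4 remains.
R3C6 = 4: row 3 has {1,2,3,5,6,7,8,9}; col 6 has {1,2,3,5,7,8}; box has {1,2,5,7,8,9} → only 4 remains.
R5C1 = 1: row 5 has {2,3,7,9}; col 1 has {2,3,4,5,6,7,8,9}; box has {2,3,5,6,7,9} → only 1 remains.
R5C5 = 5: row 5 has {1,2,3,7,9}; col 5 has {1,7,9}; box has {1,2,3,7}; main diagonal has {1,2,6,7,8}; anti-diagonal has {1,2,3,4,7,8,9} → only 5 remains.
R5C8 = 6: row 5 has {1,2,3,5,7,9}; col 8 has {3,4,5,7,8,9}; box has {2,3,4,7,8,9} → only 6 remains.
R6C3 = 8: row 6 has {2,3,7}; col 3 has {1,2,4,5,6,7,9}; box has {1,2,3,5,6,7,9} → only 8 remains.
R6C4 = 6: row 6 has {2,3,7,8}; col 4 has {1,2,5,7,9}; box has {1,2,3,5,7}; anti-diagonal has {1,2,3,4,5,7,8,9} → only 6 remains.
R6C5 = 4: row 6 has {2,3,6,7,8}; col 5 has {1,5,7,9}; box has {1,2,3,5,6,7} → only 4 remains.
R6C6 = 9: row 6 has {2,3,4,6,7,8}; col 6 has {1,2,3,4,5,7,8}; box has {1,2,3,4,5,6,7}; main diagonal has {1,2,5,6,7,8} → only 9 remains.
R6C7 = 5: row 6 has {2,3,4,6,7,8,9}; col 7 has {1,2,3,6,7,8,9}; box has {2,3,4,6,7,8,9} → only 5 remains.
R6C8 = 1: row 6 has {2,3,4,5,6,7,8,9}; col 8 has {3,4,5,6,7,8,9}; box has {2,3,4,5,6,7,8,9} → only 1 remains.
R7C6 = 6: row 7 has {1,2,7,9}; col 6 has {1,2,3,4,5,7,8,9}; box has {1,5,7,9} → only 6 remains.
R7C7 = 4: row 7 has {1,2,6,7,9}; col 7 has {1,2,3,5,6,7,8,9}; box has {6,7,8,9}; main diagonal has {1,2,5,6,7,8,9} → only 4 remains.
R8C3 = 3: row 8 has {4,5,6,7,8,9}; col 3 has {1,2,4,5,6,7,8,9}; box has {1,2,4,6,7,9} → only 3 remains.
R8C5 = 2: row 8 has {3,4,5,6,7,8,9}; col 5 has {1,4,5,7,9}; box has {1,5,6,7,9} → only 2 remains.
R8C9 = 1: row 8 has {2,3,4,5,6,7,8,9}; col 9 has {2,4,6,7,8,9}; box has {4,6,7,8,9} → only 1 remains.
R9C8 = 2: row 9 has {1,6,7,9}; col 8 has {1,3,4,5,6,7,8,9}; box has {1,4,6,7,8,9} → only 2 remains.
R9C9 = 3: row 9 has {1,2,6,7,9}; col 9 has {1,2,4,6,7,8,9}; box has {1,2,4,6,7,8,9}; main diagonal has {1,2,4,5,6,7,8,9} → only 3 remains.
R2C4 = 3: row 2 has {1,2,4,5,7,8,9}; col 4 has {1,2,5,6,7,9}; box has {1,2,4,5,7,8,9} → only 3 remains.
R2C5 = 6: row 2 has {1,2,3,4,5,7,8,9}; col 5 has {1,2,4,5,7,9}; box has {1,2,3,4,5,7,8,9} → only 6 remains.
R5C2 = 4: row 5 has {1,2,3,5,6,7,9}; col 2 has {1,2,3,6,7,9}; box has {1,2,3,5,6,7,8,9} → only 4 remains.
R5C4 = 8: row 5 has {1,2,3,4,5,6,7,9}; col 4 has {1,2,3,5,6,7,9}; box has {1,2,3,4,5,6,7,9} → only 8 remains.
R7C9 = 5: row 7 has {1,2,4,6,7,9}; col 9 has {1,2,3,4,6,7,8,9}; box has {1,2,3,4,6,7,8,9} → only 5 remains.
R9C4 = 4: row 9 has {1,2,3,6,7,9}; col 4 has {1,2,3,5,6,7,8,9}; box has {1,2,5,6,7,9} → only 4 remains.
R9C5 = 8: row 9 has {1,2,3,4,6,7,9}; col 5 has {1,2,4,5,6,7,9}; box has {1,2,4,5,6,7,9} → only 8 remains.
R7C2 = 8: row 7 has {1,2,4,5,6,7,9}; col 2 has {1,2,3,4,6,7,9}; box has {1,2,3,4,6,7,9} → only 8 remains.
R7C5 = 3: row 7 has {1,2,4,5,6,7,8,9}; col 5 has {1,2,4,5,6,7,8,9}; box has {1,2,4,5,6,7,8,9} → only 3 remains.
R9C2 = 5: row 9 has {1,2,3,4,6,7,8,9}; col 2 has {1,2,3,4,6,7,8,9}; box has {1,2,3,4,6,7,8,9} → only 5 remains.

756481923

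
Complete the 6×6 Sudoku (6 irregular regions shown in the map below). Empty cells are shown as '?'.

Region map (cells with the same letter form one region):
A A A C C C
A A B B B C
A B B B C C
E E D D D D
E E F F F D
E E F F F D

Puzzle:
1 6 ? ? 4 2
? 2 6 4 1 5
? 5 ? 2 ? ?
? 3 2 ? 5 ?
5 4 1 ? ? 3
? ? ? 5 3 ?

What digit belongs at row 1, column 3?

5

row 1, column 4 = 3: row 1 has {1,2,4,6}; col 4 has {2,4,5}; region has {2,4,5} → only 3 remains.
row 2, column 1 = 3: row 2 has {1,2,4,5,6}; col 1 has {1,5}; region has {1,2,6} → only 3 remains.
row 3, column 1 = 4: row 3 has {2,5}; col 1 has {1,3,5}; region has {1,2,3,6} → only 4 remains.
row 3, column 3 = 3: row 3 has {2,4,5}; col 3 has {1,2,6}; region has {1,2,4,5,6} → only 3 remains.
row 3, column 5 = 6: row 3 has {2,3,4,5}; col 5 has {1,3,4,5}; region has {2,3,4,5} → only 6 remains.
row 3, column 6 = 1: row 3 has {2,3,4,5,6}; col 6 has {2,3,5}; region has {2,3,4,5,6} → only 1 remains.
row 4, column 1 = 6: row 4 has {2,3,5}; col 1 has {1,3,4,5}; region has {3,4,5} → only 6 remains.
row 4, column 4 = 1: row 4 has {2,3,5,6}; col 4 has {2,3,4,5}; region has {2,3,5} → only 1 remains.
row 4, column 6 = 4: row 4 has {1,2,3,5,6}; col 6 has {1,2,3,5}; region has {1,2,3,5} → only 4 remains.
row 5, column 4 = 6: row 5 has {1,3,4,5}; col 4 has {1,2,3,4,5}; region has {1,3,5} → only 6 remains.
row 5, column 5 = 2: row 5 has {1,3,4,5,6}; col 5 has {1,3,4,5,6}; region has {1,3,5,6} → only 2 remains.
row 6, column 1 = 2: row 6 has {3,5}; col 1 has {1,3,4,5,6}; region has {3,4,5,6} → only 2 remains.
row 6, column 2 = 1: row 6 has {2,3,5}; col 2 has {2,3,4,5,6}; region has {2,3,4,5,6} → only 1 remains.
row 6, column 3 = 4: row 6 has {1,2,3,5}; col 3 has {1,2,3,6}; region has {1,2,3,5,6} → only 4 remains.
row 6, column 6 = 6: row 6 has {1,2,3,4,5}; col 6 has {1,2,3,4,5}; region has {1,2,3,4,5} → only 6 remains.
row 1, column 3 = 5: row 1 has {1,2,3,4,6}; col 3 has {1,2,3,4,6}; region has {1,2,3,4,6} → only 5 remains.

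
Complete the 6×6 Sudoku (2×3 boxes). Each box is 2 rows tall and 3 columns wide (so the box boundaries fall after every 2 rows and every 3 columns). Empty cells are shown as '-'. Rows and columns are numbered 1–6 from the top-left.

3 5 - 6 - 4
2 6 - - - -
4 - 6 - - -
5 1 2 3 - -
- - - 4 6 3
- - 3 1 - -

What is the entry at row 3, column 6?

row 1, column 3 = 1: row 1 has {3,4,5,6}; col 3 has {2,3,6}; box has {2,3,5,6} → only 1 remains.
row 1, column 5 = 2: row 1 has {1,3,4,5,6}; col 5 has {6}; box has {4,6} → only 2 remains.
row 2, column 3 = 4: row 2 has {2,6}; col 3 has {1,2,3,6}; box has {1,2,3,5,6} → only 4 remains.
row 2, column 4 = 5: row 2 has {2,4,6}; col 4 has {1,3,4,6}; box has {2,4,6} → only 5 remains.
row 2, column 6 = 1: row 2 has {2,4,5,6}; col 6 has {3,4}; box has {2,4,5,6} → only 1 remains.
row 3, column 2 = 3: row 3 has {4,6}; col 2 has {1,5,6}; box has {1,2,4,5,6} → only 3 remains.
row 3, column 4 = 2: row 3 has {3,4,6}; col 4 has {1,3,4,5,6}; box has {3} → only 2 remains.
row 3, column 6 = 5: row 3 has {2,3,4,6}; col 6 has {1,3,4}; box has {2,3} → only 5 remains.

5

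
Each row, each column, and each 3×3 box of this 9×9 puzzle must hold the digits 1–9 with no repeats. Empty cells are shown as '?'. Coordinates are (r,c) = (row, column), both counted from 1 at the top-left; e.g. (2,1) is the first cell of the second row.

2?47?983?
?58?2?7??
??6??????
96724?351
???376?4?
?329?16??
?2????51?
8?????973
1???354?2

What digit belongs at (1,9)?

(1,2) = 1: row 1 has {2,3,4,7,8,9}; col 2 has {2,3,5,6}; box has {2,4,5,6,8} → only 1 remains.
(2,1) = 3: row 2 has {2,5,7,8}; col 1 has {1,2,8,9}; box has {1,2,4,5,6,8} → only 3 remains.
(2,6) = 4: row 2 has {2,3,5,7,8}; col 6 has {1,5,6,9}; box has {2,7,9} → only 4 remains.
(3,1) = 7: row 3 has {6}; col 1 has {1,2,3,8,9}; box has {1,2,3,4,5,6,8} → only 7 remains.
(3,2) = 9: row 3 has {6,7}; col 2 has {1,2,3,5,6}; box has {1,2,3,4,5,6,7,8} → only 9 remains.
(3,8) = 2: row 3 has {6,7,9}; col 8 has {1,3,4,5,7}; box has {3,7,8} → only 2 remains.
(4,6) = 8: row 4 has {1,2,3,4,5,6,7,9}; col 6 has {1,4,5,6,9}; box has {1,2,3,4,6,7,9} → only 8 remains.
(5,1) = 5: row 5 has {3,4,6,7}; col 1 has {1,2,3,7,8,9}; box has {2,3,6,7,9} → only 5 remains.
(5,2) = 8: row 5 has {3,4,5,6,7}; col 2 has {1,2,3,5,6,9}; box has {2,3,5,6,7,9} → only 8 remains.
(5,3) = 1: row 5 has {3,4,5,6,7,8}; col 3 has {2,4,6,7,8}; box has {2,3,5,6,7,8,9} → only 1 remains.
(5,7) = 2: row 5 has {1,3,4,5,6,7,8}; col 7 has {3,4,5,6,7,8,9}; box has {1,3,4,5,6} → only 2 remains.
(5,9) = 9: row 5 has {1,2,3,4,5,6,7,8}; col 9 has {1,2,3}; box has {1,2,3,4,5,6} → only 9 remains.
(6,1) = 4: row 6 has {1,2,3,6,9}; col 1 has {1,2,3,5,7,8,9}; box has {1,2,3,5,6,7,8,9} → only 4 remains.
(6,5) = 5: row 6 has {1,2,3,4,6,9}; col 5 has {2,3,4,7}; box has {1,2,3,4,6,7,8,9} → only 5 remains.
(6,8) = 8: row 6 has {1,2,3,4,5,6,9}; col 8 has {1,2,3,4,5,7}; box has {1,2,3,4,5,6,9} → only 8 remains.
(6,9) = 7: row 6 has {1,2,3,4,5,6,8,9}; col 9 has {1,2,3,9}; box has {1,2,3,4,5,6,8,9} → only 7 remains.
(7,1) = 6: row 7 has {1,2,5}; col 1 has {1,2,3,4,5,7,8,9}; box has {1,2,8} → only 6 remains.
(7,6) = 7: row 7 has {1,2,5,6}; col 6 has {1,4,5,6,8,9}; box has {3,5} → only 7 remains.
(7,9) = 8: row 7 has {1,2,5,6,7}; col 9 has {1,2,3,7,9}; box has {1,2,3,4,5,7,9} → only 8 remains.
(8,2) = 4: row 8 has {3,7,8,9}; col 2 has {1,2,3,5,6,8,9}; box has {1,2,6,8} → only 4 remains.
(8,3) = 5: row 8 has {3,4,7,8,9}; col 3 has {1,2,4,6,7,8}; box has {1,2,4,6,8} → only 5 remains.
(8,6) = 2: row 8 has {3,4,5,7,8,9}; col 6 has {1,4,5,6,7,8,9}; box has {3,5,7} → only 2 remains.
(9,2) = 7: row 9 has {1,2,3,4,5}; col 2 has {1,2,3,4,5,6,8,9}; box has {1,2,4,5,6,8} → only 7 remains.
(9,3) = 9: row 9 has {1,2,3,4,5,7}; col 3 has {1,2,4,5,6,7,8}; box has {1,2,4,5,6,7,8} → only 9 remains.
(9,8) = 6: row 9 has {1,2,3,4,5,7,9}; col 8 has {1,2,3,4,5,7,8}; box has {1,2,3,4,5,7,8,9} → only 6 remains.
(1,5) = 6: row 1 has {1,2,3,4,7,8,9}; col 5 has {2,3,4,5,7}; box has {2,4,7,9} → only 6 remains.
(1,9) = 5: row 1 has {1,2,3,4,6,7,8,9}; col 9 has {1,2,3,7,8,9}; box has {2,3,7,8} → only 5 remains.

5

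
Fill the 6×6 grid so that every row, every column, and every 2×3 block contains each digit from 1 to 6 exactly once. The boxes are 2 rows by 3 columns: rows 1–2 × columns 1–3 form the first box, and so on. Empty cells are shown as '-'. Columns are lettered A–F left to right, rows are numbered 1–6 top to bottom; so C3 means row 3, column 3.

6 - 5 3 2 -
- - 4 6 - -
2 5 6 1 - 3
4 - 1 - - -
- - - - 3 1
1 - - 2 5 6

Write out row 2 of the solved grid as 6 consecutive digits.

324615

B1 = 1 (sole candidate).
F1 = 4 (sole candidate).
A2 = 3: row 2 has {4,6}; col 1 has {1,2,4,6}; box has {1,4,5,6} → only 3 remains.
B2 = 2: row 2 has {3,4,6}; col 2 has {1,5}; box has {1,3,4,5,6} → only 2 remains.
E2 = 1: row 2 has {2,3,4,6}; col 5 has {2,3,5}; box has {2,3,4,6} → only 1 remains.
F2 = 5: row 2 has {1,2,3,4,6}; col 6 has {1,3,4,6}; box has {1,2,3,4,6} → only 5 remains.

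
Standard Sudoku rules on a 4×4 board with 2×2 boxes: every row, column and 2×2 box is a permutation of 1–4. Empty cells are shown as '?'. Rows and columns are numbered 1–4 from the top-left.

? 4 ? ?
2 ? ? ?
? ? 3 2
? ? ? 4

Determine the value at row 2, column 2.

3

row 3, column 2 = 1 (sole candidate).
row 4, column 1 = 3 (sole candidate).
row 4, column 2 = 2 (sole candidate).
row 4, column 3 = 1 (sole candidate).
row 1, column 1 = 1 (sole candidate).
row 1, column 3 = 2 (sole candidate).
row 1, column 4 = 3 (sole candidate).
row 2, column 2 = 3: row 2 has {2}; col 2 has {1,2,4}; box has {1,2,4} → only 3 remains.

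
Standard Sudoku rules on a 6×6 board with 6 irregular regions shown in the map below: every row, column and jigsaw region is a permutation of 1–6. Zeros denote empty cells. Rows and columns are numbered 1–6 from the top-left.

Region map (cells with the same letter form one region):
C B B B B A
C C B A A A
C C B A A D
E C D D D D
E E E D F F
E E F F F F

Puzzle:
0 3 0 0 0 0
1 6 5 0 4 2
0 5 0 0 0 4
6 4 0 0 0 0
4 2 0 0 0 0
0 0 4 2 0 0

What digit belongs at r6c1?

r1c1 = 2: row 1 has {3}; col 1 has {1,4,6}; region has {1,4,5,6} → only 2 remains.
r2c4 = 3: row 2 has {1,2,4,5,6}; col 4 has {2}; region has {2,4} → only 3 remains.
r3c1 = 3: row 3 has {4,5}; col 1 has {1,2,4,6}; region has {1,2,4,5,6} → only 3 remains.
r6c1 = 5: row 6 has {2,4}; col 1 has {1,2,3,4,6}; region has {2,4,6} → only 5 remains.

5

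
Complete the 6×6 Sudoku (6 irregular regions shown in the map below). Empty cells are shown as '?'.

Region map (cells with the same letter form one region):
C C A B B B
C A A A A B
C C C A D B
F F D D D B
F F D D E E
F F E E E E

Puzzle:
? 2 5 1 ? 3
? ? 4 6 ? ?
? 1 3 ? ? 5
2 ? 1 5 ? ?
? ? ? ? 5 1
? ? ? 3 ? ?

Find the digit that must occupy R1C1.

6

R2C1 = 5: row 2 has {4,6}; col 1 has {2}; region has {1,2,3} → only 5 remains.
R2C2 = 3: row 2 has {4,5,6}; col 2 has {1,2}; region has {4,5,6} → only 3 remains.
R2C6 = 2: row 2 has {3,4,5,6}; col 6 has {1,3,5}; region has {1,3,5} → only 2 remains.
R3C4 = 2: row 3 has {1,3,5}; col 4 has {1,3,5,6}; region has {3,4,5,6} → only 2 remains.
R5C4 = 4: row 5 has {1,5}; col 4 has {1,2,3,5,6}; region has {1,5} → only 4 remains.
R2C5 = 1: row 2 has {2,3,4,5,6}; col 5 has {5}; region has {2,3,4,5,6} → only 1 remains.
R3C5 = 6: row 3 has {1,2,3,5}; col 5 has {1,5}; region has {1,4,5} → only 6 remains.
R4C5 = 3: row 4 has {1,2,5}; col 5 has {1,5,6}; region has {1,4,5,6} → only 3 remains.
R5C2 = 6: row 5 has {1,4,5}; col 2 has {1,2,3}; region has {2} → only 6 remains.
R5C3 = 2: row 5 has {1,4,5,6}; col 3 has {1,3,4,5}; region has {1,3,4,5,6} → only 2 remains.
R6C3 = 6: row 6 has {3}; col 3 has {1,2,3,4,5}; region has {1,3,5} → only 6 remains.
R6C6 = 4: row 6 has {3,6}; col 6 has {1,2,3,5}; region has {1,3,5,6} → only 4 remains.
R1C5 = 4: row 1 has {1,2,3,5}; col 5 has {1,3,5,6}; region has {1,2,3,5} → only 4 remains.
R3C1 = 4: row 3 has {1,2,3,5,6}; col 1 has {2,5}; region has {1,2,3,5} → only 4 remains.
R4C2 = 4: row 4 has {1,2,3,5}; col 2 has {1,2,3,6}; region has {2,6} → only 4 remains.
R4C6 = 6: row 4 has {1,2,3,4,5}; col 6 has {1,2,3,4,5}; region has {1,2,3,4,5} → only 6 remains.
R5C1 = 3: row 5 has {1,2,4,5,6}; col 1 has {2,4,5}; region has {2,4,6} → only 3 remains.
R6C1 = 1: row 6 has {3,4,6}; col 1 has {2,3,4,5}; region has {2,3,4,6} → only 1 remains.
R6C2 = 5: row 6 has {1,3,4,6}; col 2 has {1,2,3,4,6}; region has {1,2,3,4,6} → only 5 remains.
R6C5 = 2: row 6 has {1,3,4,5,6}; col 5 has {1,3,4,5,6}; region has {1,3,4,5,6} → only 2 remains.
R1C1 = 6: row 1 has {1,2,3,4,5}; col 1 has {1,2,3,4,5}; region has {1,2,3,4,5} → only 6 remains.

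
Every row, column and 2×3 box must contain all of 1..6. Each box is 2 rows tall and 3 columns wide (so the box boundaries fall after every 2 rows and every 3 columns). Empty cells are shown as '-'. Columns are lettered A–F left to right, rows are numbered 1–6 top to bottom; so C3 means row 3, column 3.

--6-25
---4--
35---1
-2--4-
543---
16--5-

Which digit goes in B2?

A1 = 4: row 1 has {2,5,6}; col 1 has {1,3,5}; box has {6} → only 4 remains.
A2 = 2: row 2 has {4}; col 1 has {1,3,4,5}; box has {4,6} → only 2 remains.
C3 = 4: row 3 has {1,3,5}; col 3 has {3,6}; box has {2,3,5} → only 4 remains.
E3 = 6: row 3 has {1,3,4,5}; col 5 has {2,4,5}; box has {1,4} → only 6 remains.
A4 = 6: row 4 has {2,4}; col 1 has {1,2,3,4,5}; box has {2,3,4,5} → only 6 remains.
C4 = 1: row 4 has {2,4,6}; col 3 has {3,4,6}; box has {2,3,4,5,6} → only 1 remains.
F4 = 3: row 4 has {1,2,4,6}; col 6 has {1,5}; box has {1,4,6} → only 3 remains.
E5 = 1: row 5 has {3,4,5}; col 5 has {2,4,5,6}; box has {5} → only 1 remains.
C6 = 2: row 6 has {1,5,6}; col 3 has {1,3,4,6}; box has {1,3,4,5,6} → only 2 remains.
D6 = 3: row 6 has {1,2,5,6}; col 4 has {4}; box has {1,5} → only 3 remains.
F6 = 4: row 6 has {1,2,3,5,6}; col 6 has {1,3,5}; box has {1,3,5} → only 4 remains.
D1 = 1: row 1 has {2,4,5,6}; col 4 has {3,4}; box has {2,4,5} → only 1 remains.
C2 = 5: row 2 has {2,4}; col 3 has {1,2,3,4,6}; box has {2,4,6} → only 5 remains.
E2 = 3: row 2 has {2,4,5}; col 5 has {1,2,4,5,6}; box has {1,2,4,5} → only 3 remains.
F2 = 6: row 2 has {2,3,4,5}; col 6 has {1,3,4,5}; box has {1,2,3,4,5} → only 6 remains.
D3 = 2: row 3 has {1,3,4,5,6}; col 4 has {1,3,4}; box has {1,3,4,6} → only 2 remains.
D4 = 5: row 4 has {1,2,3,4,6}; col 4 has {1,2,3,4}; box has {1,2,3,4,6} → only 5 remains.
D5 = 6: row 5 has {1,3,4,5}; col 4 has {1,2,3,4,5}; box has {1,3,4,5} → only 6 remains.
F5 = 2: row 5 has {1,3,4,5,6}; col 6 has {1,3,4,5,6}; box has {1,3,4,5,6} → only 2 remains.
B1 = 3: row 1 has {1,2,4,5,6}; col 2 has {2,4,5,6}; box has {2,4,5,6} → only 3 remains.
B2 = 1: row 2 has {2,3,4,5,6}; col 2 has {2,3,4,5,6}; box has {2,3,4,5,6} → only 1 remains.

1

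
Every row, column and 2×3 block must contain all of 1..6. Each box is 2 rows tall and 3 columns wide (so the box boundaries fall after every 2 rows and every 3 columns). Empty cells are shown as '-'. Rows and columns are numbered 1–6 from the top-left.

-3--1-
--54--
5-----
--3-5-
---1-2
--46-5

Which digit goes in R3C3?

R1C6 = 6 (sole candidate).
R2C6 = 3 (sole candidate).
R4C4 = 2 (sole candidate).
R5C3 = 6 (sole candidate).
R6C5 = 3 (sole candidate).
R1C3 = 2 (sole candidate).
R1C4 = 5 (sole candidate).
R2C5 = 2 (sole candidate).
R3C3 = 1: row 3 has {5}; col 3 has {2,3,4,5,6}; box has {3,5} → only 1 remains.

1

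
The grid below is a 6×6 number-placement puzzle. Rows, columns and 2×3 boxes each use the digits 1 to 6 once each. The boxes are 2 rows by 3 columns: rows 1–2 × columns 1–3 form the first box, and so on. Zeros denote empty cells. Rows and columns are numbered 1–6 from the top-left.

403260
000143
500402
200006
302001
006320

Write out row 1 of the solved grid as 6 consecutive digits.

R1C6 = 5: row 1 has {2,3,4,6}; col 6 has {1,2,3,6}; box has {1,2,3,4,6} → only 5 remains.
R2C1 = 6: row 2 has {1,3,4}; col 1 has {2,3,4,5}; box has {3,4} → only 6 remains.
R2C3 = 5: row 2 has {1,3,4,6}; col 3 has {2,3,6}; box has {3,4,6} → only 5 remains.
R3C3 = 1: row 3 has {2,4,5}; col 3 has {2,3,5,6}; box has {2,5} → only 1 remains.
R3C5 = 3: row 3 has {1,2,4,5}; col 5 has {2,4,6}; box has {2,4,6} → only 3 remains.
R4C3 = 4: row 4 has {2,6}; col 3 has {1,2,3,5,6}; box has {1,2,5} → only 4 remains.
R4C4 = 5: row 4 has {2,4,6}; col 4 has {1,2,3,4}; box has {2,3,4,6} → only 5 remains.
R4C5 = 1: row 4 has {2,4,5,6}; col 5 has {2,3,4,6}; box has {2,3,4,5,6} → only 1 remains.
R5C4 = 6: row 5 has {1,2,3}; col 4 has {1,2,3,4,5}; box has {1,2,3} → only 6 remains.
R5C5 = 5: row 5 has {1,2,3,6}; col 5 has {1,2,3,4,6}; box has {1,2,3,6} → only 5 remains.
R6C1 = 1: row 6 has {2,3,6}; col 1 has {2,3,4,5,6}; box has {2,3,6} → only 1 remains.
R6C6 = 4: row 6 has {1,2,3,6}; col 6 has {1,2,3,5,6}; box has {1,2,3,5,6} → only 4 remains.
R1C2 = 1: row 1 has {2,3,4,5,6}; col 2 has {}; box has {3,4,5,6} → only 1 remains.

413265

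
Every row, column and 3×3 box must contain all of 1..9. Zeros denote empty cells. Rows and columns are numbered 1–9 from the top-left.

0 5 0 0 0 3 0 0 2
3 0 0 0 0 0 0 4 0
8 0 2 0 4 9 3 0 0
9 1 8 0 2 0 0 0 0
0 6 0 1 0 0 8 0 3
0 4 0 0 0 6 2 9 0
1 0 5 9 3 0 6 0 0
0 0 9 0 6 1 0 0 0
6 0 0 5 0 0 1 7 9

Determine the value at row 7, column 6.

7

row 3, column 2 = 7: row 3 has {2,3,4,8,9}; col 2 has {1,4,5,6}; box has {2,3,5,8} → only 7 remains.
row 3, column 4 = 6: row 3 has {2,3,4,7,8,9}; col 4 has {1,5,9}; box has {3,4,9} → only 6 remains.
row 5, column 3 = 7: row 5 has {1,3,6,8}; col 3 has {2,5,8,9}; box has {1,4,6,8,9} → only 7 remains.
row 5, column 8 = 5: row 5 has {1,3,6,7,8}; col 8 has {4,7,9}; box has {2,3,8,9} → only 5 remains.
row 6, column 1 = 5: row 6 has {2,4,6,9}; col 1 has {1,3,6,8,9}; box has {1,4,6,7,8,9} → only 5 remains.
row 6, column 3 = 3: row 6 has {2,4,5,6,9}; col 3 has {2,5,7,8,9}; box has {1,4,5,6,7,8,9} → only 3 remains.
row 9, column 3 = 4: row 9 has {1,5,6,7,9}; col 3 has {2,3,5,7,8,9}; box has {1,5,6,9} → only 4 remains.
row 9, column 5 = 8: row 9 has {1,4,5,6,7,9}; col 5 has {2,3,4,6}; box has {1,3,5,6,9} → only 8 remains.
row 9, column 6 = 2: row 9 has {1,4,5,6,7,8,9}; col 6 has {1,3,6,9}; box has {1,3,5,6,8,9} → only 2 remains.
row 1, column 1 = 4: row 1 has {2,3,5}; col 1 has {1,3,5,6,8,9}; box has {2,3,5,7,8} → only 4 remains.
row 2, column 2 = 9: row 2 has {3,4}; col 2 has {1,4,5,6,7}; box has {2,3,4,5,7,8} → only 9 remains.
row 3, column 8 = 1: row 3 has {2,3,4,6,7,8,9}; col 8 has {4,5,7,9}; box has {2,3,4} → only 1 remains.
row 3, column 9 = 5: row 3 has {1,2,3,4,6,7,8,9}; col 9 has {2,3,9}; box has {1,2,3,4} → only 5 remains.
row 4, column 8 = 6: row 4 has {1,2,8,9}; col 8 has {1,4,5,7,9}; box has {2,3,5,8,9} → only 6 remains.
row 5, column 1 = 2: row 5 has {1,3,5,6,7,8}; col 1 has {1,3,4,5,6,8,9}; box has {1,3,4,5,6,7,8,9} → only 2 remains.
row 5, column 5 = 9: row 5 has {1,2,3,5,6,7,8}; col 5 has {2,3,4,6,8}; box has {1,2,6} → only 9 remains.
row 5, column 6 = 4: row 5 has {1,2,3,5,6,7,8,9}; col 6 has {1,2,3,6,9}; box has {1,2,6,9} → only 4 remains.
row 6, column 5 = 7: row 6 has {2,3,4,5,6,9}; col 5 has {2,3,4,6,8,9}; box has {1,2,4,6,9} → only 7 remains.
row 6, column 9 = 1: row 6 has {2,3,4,5,6,7,9}; col 9 has {2,3,5,9}; box has {2,3,5,6,8,9} → only 1 remains.
row 7, column 6 = 7: row 7 has {1,3,5,6,9}; col 6 has {1,2,3,4,6,9}; box has {1,2,3,5,6,8,9} → only 7 remains.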